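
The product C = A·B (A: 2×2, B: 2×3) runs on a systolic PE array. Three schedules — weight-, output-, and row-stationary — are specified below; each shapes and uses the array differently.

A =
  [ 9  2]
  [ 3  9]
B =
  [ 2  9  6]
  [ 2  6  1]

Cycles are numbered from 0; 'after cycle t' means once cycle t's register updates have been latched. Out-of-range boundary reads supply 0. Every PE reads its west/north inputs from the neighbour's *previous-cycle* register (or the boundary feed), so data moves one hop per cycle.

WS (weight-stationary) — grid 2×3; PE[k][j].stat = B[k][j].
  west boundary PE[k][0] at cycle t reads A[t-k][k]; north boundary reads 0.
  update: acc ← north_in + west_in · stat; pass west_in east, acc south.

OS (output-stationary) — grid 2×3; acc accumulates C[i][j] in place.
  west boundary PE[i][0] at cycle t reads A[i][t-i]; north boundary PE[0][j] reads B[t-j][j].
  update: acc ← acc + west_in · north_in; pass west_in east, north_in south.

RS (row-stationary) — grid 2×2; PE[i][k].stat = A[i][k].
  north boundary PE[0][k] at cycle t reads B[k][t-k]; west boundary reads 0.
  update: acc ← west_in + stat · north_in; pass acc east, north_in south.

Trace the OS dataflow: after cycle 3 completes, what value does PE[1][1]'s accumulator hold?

Tracing OS — 2×3 array, target PE[1][1]:
  t=0 PE[0][1]: acc=0 h=0 v=0
  t=0 PE[1][0]: acc=0 h=0 v=0
  t=0 PE[1][1]: acc=0 h=0 v=0
  t=1 PE[0][1]: acc=81 h=9 v=9
  t=1 PE[1][0]: acc=6 h=3 v=2
  t=1 PE[1][1]: acc=0 h=0 v=0
  t=2 PE[0][1]: acc=93 h=2 v=6
  t=2 PE[1][0]: acc=24 h=9 v=2
  t=2 PE[1][1]: acc=27 h=3 v=9
  t=3 PE[0][1]: acc=93 h=0 v=0
  t=3 PE[1][0]: acc=24 h=0 v=0
  t=3 PE[1][1]: acc=81 h=9 v=6

PE[1][1].acc = 81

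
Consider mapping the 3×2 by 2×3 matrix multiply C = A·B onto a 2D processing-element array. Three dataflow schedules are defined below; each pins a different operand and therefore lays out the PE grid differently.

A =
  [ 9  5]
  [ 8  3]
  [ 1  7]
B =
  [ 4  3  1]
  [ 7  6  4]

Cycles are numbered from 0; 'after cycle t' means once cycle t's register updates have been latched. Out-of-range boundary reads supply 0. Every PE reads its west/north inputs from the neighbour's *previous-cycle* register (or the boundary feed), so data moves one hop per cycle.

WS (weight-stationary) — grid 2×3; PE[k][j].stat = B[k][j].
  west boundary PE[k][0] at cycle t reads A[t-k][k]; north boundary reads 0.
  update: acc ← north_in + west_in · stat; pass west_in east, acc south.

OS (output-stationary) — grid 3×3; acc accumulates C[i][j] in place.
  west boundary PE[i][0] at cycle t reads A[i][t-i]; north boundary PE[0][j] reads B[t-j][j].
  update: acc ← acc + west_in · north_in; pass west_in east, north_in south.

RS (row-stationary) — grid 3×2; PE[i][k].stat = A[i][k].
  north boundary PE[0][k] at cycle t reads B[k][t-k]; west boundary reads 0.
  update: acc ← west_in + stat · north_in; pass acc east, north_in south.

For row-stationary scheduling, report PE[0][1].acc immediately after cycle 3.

RS on a 3×2 grid — tracing PE[0][1] and its feeders:
  c0 r0c0: 36 / 36 / 4
  c0 r0c1: 0 / 0 / 0
  c1 r0c0: 27 / 27 / 3
  c1 r0c1: 71 / 71 / 7
  c2 r0c0: 9 / 9 / 1
  c2 r0c1: 57 / 57 / 6
  c3 r0c0: 0 / 0 / 0
  c3 r0c1: 29 / 29 / 4

PE[0][1].acc = 29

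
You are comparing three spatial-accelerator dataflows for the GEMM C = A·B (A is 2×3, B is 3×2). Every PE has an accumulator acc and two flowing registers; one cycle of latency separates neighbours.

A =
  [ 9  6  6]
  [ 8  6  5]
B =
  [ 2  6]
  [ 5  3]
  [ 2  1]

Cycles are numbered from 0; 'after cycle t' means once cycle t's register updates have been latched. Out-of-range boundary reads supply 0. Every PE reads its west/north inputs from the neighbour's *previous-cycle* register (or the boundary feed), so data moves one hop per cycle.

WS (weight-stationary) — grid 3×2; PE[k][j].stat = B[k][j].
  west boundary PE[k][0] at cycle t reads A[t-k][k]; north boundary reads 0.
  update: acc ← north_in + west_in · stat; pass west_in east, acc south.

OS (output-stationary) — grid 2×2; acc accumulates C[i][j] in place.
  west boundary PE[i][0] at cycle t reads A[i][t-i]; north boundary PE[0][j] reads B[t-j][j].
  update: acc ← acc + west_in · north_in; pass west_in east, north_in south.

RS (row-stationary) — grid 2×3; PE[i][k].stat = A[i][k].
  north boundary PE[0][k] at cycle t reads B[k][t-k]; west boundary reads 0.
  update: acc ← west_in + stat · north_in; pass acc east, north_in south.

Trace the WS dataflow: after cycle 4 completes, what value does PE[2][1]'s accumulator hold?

PE[2][1].acc = 71

WS 3×2: PE[2][1] cycle-by-cycle (with neighbour feeds):
  after 0 — PE[1][1] acc=0, pass-E 0, pass-S 0
  after 0 — PE[2][0] acc=0, pass-E 0, pass-S 0
  after 0 — PE[2][1] acc=0, pass-E 0, pass-S 0
  after 1 — PE[1][1] acc=0, pass-E 0, pass-S 0
  after 1 — PE[2][0] acc=0, pass-E 0, pass-S 0
  after 1 — PE[2][1] acc=0, pass-E 0, pass-S 0
  after 2 — PE[1][1] acc=72, pass-E 6, pass-S 72
  after 2 — PE[2][0] acc=60, pass-E 6, pass-S 60
  after 2 — PE[2][1] acc=0, pass-E 0, pass-S 0
  after 3 — PE[1][1] acc=66, pass-E 6, pass-S 66
  after 3 — PE[2][0] acc=56, pass-E 5, pass-S 56
  after 3 — PE[2][1] acc=78, pass-E 6, pass-S 78
  after 4 — PE[1][1] acc=0, pass-E 0, pass-S 0
  after 4 — PE[2][0] acc=0, pass-E 0, pass-S 0
  after 4 — PE[2][1] acc=71, pass-E 5, pass-S 71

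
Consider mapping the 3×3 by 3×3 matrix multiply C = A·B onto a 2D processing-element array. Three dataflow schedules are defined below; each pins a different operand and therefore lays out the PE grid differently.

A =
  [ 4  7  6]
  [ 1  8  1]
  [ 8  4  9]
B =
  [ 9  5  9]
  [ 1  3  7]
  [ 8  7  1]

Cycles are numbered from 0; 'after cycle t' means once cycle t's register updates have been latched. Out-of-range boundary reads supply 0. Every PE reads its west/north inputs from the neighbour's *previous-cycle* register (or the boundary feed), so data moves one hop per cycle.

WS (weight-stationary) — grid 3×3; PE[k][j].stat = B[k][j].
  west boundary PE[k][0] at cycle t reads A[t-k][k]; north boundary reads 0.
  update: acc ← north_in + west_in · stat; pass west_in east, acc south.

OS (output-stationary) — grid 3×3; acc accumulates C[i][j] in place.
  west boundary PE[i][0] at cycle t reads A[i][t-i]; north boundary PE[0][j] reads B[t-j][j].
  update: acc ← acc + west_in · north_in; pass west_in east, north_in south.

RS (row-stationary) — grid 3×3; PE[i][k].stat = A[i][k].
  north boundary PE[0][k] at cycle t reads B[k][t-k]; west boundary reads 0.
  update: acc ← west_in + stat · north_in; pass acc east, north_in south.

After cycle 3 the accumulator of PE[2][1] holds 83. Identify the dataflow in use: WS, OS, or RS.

— WS: 3×3; PE[2][1] trace:
  0: (2,1).acc=0  regs=<0,0>
  1: (2,1).acc=0  regs=<0,0>
  2: (2,1).acc=0  regs=<0,0>
  3: (2,1).acc=83  regs=<6,83>
— OS: 3×3; PE[2][1] trace:
  0: (2,1).acc=0  regs=<0,0>
  1: (2,1).acc=0  regs=<0,0>
  2: (2,1).acc=0  regs=<0,0>
  3: (2,1).acc=40  regs=<8,5>
— RS: 3×3; PE[2][1] trace:
  0: (2,1).acc=0  regs=<0,0>
  1: (2,1).acc=0  regs=<0,0>
  2: (2,1).acc=0  regs=<0,0>
  3: (2,1).acc=76  regs=<76,1>

dataflow = WS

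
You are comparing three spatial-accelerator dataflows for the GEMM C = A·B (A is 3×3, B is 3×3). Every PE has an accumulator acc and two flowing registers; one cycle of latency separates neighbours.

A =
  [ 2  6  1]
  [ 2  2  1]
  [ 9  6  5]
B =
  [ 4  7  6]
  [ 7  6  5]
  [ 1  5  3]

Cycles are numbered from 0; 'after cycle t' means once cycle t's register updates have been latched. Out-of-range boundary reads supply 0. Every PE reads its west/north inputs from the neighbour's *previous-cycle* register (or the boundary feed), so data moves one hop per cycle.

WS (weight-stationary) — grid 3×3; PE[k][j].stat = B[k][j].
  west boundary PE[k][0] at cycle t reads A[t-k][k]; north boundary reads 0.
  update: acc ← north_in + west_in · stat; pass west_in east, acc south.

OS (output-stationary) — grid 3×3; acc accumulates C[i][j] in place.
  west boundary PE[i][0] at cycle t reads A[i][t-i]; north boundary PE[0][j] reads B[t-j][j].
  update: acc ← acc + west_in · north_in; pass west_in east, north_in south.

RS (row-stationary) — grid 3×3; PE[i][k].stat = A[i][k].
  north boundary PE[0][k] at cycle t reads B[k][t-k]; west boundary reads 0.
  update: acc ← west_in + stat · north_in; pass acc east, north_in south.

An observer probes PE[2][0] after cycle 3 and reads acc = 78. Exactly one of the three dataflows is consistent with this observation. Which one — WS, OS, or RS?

— WS: 3×3; PE[2][0] trace:
  @0  [2,0]  acc 0  |  →0  ↓0
  @1  [2,0]  acc 0  |  →0  ↓0
  @2  [2,0]  acc 51  |  →1  ↓51
  @3  [2,0]  acc 23  |  →1  ↓23
— OS: 3×3; PE[2][0] trace:
  @0  [2,0]  acc 0  |  →0  ↓0
  @1  [2,0]  acc 0  |  →0  ↓0
  @2  [2,0]  acc 36  |  →9  ↓4
  @3  [2,0]  acc 78  |  →6  ↓7
— RS: 3×3; PE[2][0] trace:
  @0  [2,0]  acc 0  |  →0  ↓0
  @1  [2,0]  acc 0  |  →0  ↓0
  @2  [2,0]  acc 36  |  →36  ↓4
  @3  [2,0]  acc 63  |  →63  ↓7

dataflow = OS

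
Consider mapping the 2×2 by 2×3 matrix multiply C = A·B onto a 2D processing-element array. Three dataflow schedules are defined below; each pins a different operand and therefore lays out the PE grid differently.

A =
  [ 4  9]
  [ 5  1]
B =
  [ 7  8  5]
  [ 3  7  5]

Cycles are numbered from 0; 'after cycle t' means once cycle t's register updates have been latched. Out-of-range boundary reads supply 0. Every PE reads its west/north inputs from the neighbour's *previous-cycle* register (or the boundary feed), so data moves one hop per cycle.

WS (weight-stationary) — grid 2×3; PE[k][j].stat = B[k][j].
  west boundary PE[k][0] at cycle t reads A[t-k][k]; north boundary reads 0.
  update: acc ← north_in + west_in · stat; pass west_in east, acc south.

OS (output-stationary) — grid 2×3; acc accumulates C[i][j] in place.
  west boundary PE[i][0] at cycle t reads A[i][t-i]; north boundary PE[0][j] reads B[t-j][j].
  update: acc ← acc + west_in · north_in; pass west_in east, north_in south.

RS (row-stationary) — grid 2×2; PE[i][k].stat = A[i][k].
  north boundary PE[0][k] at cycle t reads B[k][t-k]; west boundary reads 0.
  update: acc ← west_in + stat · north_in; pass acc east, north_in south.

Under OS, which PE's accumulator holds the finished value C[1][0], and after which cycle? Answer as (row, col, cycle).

(row, col, cycle) = (1, 0, 2)

OS — PE[1][0] is where C[1][0] collects:
  0: (1,0).acc=0  regs=<0,0>
  1: (1,0).acc=35  regs=<5,7>
  2: (1,0).acc=38  regs=<1,3>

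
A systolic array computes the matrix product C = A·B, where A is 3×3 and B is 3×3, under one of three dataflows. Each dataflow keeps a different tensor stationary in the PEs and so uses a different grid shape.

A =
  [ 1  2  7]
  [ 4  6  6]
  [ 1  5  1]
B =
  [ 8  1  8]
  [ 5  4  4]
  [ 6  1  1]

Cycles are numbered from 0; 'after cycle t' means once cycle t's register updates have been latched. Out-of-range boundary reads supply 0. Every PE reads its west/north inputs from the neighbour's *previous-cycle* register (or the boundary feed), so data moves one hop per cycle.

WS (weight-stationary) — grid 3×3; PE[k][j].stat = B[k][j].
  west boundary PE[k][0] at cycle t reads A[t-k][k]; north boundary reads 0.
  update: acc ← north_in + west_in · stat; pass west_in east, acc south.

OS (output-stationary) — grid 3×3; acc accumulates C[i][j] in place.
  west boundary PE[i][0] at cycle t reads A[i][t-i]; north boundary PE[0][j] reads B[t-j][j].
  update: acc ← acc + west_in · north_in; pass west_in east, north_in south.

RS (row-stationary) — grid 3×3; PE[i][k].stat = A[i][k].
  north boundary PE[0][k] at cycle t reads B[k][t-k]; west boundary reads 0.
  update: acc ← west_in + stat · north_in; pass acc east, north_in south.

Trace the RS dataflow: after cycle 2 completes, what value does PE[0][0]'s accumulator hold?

RS on a 3×3 grid — tracing PE[0][0] and its feeders:
  cycle 0: PE[0][0] → acc 8, east 8, south 8
  cycle 1: PE[0][0] → acc 1, east 1, south 1
  cycle 2: PE[0][0] → acc 8, east 8, south 8

PE[0][0].acc = 8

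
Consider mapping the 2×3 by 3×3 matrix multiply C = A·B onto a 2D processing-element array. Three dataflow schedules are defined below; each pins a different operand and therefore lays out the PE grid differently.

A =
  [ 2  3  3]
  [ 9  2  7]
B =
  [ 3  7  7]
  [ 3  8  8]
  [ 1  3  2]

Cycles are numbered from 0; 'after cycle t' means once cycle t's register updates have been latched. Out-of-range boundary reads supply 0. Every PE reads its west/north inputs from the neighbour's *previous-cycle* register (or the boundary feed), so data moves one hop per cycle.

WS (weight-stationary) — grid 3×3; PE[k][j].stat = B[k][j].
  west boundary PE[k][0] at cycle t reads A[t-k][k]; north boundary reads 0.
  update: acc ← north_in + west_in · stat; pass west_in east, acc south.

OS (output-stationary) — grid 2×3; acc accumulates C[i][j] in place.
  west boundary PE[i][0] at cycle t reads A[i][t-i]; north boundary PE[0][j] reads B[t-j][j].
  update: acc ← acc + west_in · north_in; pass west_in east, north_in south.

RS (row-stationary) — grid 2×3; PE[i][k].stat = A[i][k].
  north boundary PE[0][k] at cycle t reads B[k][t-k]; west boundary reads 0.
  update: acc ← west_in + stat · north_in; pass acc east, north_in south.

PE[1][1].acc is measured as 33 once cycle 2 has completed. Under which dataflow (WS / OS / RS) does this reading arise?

dataflow = RS

— WS: 3×3; PE[1][1] trace:
  @0  [1,1]  acc 0  |  →0  ↓0
  @1  [1,1]  acc 0  |  →0  ↓0
  @2  [1,1]  acc 38  |  →3  ↓38
— OS: 2×3; PE[1][1] trace:
  @0  [1,1]  acc 0  |  →0  ↓0
  @1  [1,1]  acc 0  |  →0  ↓0
  @2  [1,1]  acc 63  |  →9  ↓7
— RS: 2×3; PE[1][1] trace:
  @0  [1,1]  acc 0  |  →0  ↓0
  @1  [1,1]  acc 0  |  →0  ↓0
  @2  [1,1]  acc 33  |  →33  ↓3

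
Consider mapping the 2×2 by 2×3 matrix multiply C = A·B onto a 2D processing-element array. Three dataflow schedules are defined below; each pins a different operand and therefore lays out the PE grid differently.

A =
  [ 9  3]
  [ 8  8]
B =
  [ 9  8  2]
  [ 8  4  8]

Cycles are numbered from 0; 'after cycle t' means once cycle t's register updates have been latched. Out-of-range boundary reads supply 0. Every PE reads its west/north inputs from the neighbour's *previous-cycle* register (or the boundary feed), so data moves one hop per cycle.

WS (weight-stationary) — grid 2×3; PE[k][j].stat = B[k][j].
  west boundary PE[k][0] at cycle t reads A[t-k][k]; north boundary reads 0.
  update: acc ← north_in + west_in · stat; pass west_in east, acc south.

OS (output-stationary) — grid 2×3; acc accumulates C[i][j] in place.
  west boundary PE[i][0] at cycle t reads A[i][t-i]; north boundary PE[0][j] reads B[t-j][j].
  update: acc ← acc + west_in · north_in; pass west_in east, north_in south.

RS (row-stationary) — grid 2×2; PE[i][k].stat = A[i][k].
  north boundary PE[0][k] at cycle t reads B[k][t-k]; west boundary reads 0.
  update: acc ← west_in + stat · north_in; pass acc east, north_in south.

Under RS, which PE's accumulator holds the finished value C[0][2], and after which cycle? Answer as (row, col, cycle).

(row, col, cycle) = (0, 1, 3)

Under RS, C[0][2] lands at PE[0][1]:
  [0] (0,1) acc=0 (h:0 v:0)
  [1] (0,1) acc=105 (h:105 v:8)
  [2] (0,1) acc=84 (h:84 v:4)
  [3] (0,1) acc=42 (h:42 v:8)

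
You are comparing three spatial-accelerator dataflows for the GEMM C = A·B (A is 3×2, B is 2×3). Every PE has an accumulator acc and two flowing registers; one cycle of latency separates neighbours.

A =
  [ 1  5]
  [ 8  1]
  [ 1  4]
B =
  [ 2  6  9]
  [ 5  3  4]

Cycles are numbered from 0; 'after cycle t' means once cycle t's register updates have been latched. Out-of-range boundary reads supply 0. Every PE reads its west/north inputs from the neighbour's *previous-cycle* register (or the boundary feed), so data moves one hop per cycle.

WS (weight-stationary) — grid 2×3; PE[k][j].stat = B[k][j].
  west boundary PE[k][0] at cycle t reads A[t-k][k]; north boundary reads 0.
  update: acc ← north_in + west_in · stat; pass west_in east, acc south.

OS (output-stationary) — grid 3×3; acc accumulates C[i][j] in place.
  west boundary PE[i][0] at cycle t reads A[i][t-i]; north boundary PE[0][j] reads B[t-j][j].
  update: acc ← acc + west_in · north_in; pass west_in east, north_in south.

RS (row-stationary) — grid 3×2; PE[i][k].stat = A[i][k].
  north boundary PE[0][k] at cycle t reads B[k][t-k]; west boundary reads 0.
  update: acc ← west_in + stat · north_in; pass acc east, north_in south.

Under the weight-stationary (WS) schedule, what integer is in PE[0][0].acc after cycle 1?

PE[0][0].acc = 16

WS 2×3: PE[0][0] cycle-by-cycle (with neighbour feeds):
  t=0 PE[0][0]: acc=2 h=1 v=2
  t=1 PE[0][0]: acc=16 h=8 v=16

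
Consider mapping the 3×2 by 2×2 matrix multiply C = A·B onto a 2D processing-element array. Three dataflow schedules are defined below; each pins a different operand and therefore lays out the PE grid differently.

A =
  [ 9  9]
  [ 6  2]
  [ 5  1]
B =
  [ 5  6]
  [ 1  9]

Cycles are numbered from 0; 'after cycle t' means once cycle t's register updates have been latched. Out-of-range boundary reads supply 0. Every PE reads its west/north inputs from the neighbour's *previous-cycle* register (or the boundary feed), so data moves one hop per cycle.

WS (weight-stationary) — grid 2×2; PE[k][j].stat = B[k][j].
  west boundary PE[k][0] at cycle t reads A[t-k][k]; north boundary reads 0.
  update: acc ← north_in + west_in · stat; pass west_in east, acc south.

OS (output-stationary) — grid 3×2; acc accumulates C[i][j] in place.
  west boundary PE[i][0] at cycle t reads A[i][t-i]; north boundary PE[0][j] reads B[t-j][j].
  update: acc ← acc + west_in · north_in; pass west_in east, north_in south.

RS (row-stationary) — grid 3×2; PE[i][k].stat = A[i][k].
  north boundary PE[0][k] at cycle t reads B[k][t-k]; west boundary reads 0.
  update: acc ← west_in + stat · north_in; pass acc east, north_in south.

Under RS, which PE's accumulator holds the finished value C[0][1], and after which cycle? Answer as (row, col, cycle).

(row, col, cycle) = (0, 1, 2)

RS: C[0][1] accumulates in PE[0][1]:
  0: (0,1).acc=0  regs=<0,0>
  1: (0,1).acc=54  regs=<54,1>
  2: (0,1).acc=135  regs=<135,9>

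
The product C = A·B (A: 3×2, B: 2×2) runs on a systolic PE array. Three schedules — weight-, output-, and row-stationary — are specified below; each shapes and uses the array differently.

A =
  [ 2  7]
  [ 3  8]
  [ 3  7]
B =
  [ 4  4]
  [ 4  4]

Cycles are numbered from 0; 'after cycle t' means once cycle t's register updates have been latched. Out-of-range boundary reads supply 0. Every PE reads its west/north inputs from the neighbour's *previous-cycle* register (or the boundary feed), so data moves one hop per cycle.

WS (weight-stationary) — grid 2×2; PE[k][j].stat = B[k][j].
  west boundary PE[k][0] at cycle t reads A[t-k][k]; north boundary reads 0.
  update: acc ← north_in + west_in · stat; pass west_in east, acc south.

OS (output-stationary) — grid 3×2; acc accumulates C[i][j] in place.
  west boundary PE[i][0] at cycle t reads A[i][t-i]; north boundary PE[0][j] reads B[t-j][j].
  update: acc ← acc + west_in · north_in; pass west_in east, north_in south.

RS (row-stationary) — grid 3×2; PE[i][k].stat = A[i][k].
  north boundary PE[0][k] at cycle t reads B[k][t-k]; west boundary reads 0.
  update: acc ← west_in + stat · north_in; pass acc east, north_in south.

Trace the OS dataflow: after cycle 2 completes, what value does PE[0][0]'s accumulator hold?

OS 3×2: PE[0][0] cycle-by-cycle (with neighbour feeds):
  cycle 0: PE[0][0] → acc 8, east 2, south 4
  cycle 1: PE[0][0] → acc 36, east 7, south 4
  cycle 2: PE[0][0] → acc 36, east 0, south 0

PE[0][0].acc = 36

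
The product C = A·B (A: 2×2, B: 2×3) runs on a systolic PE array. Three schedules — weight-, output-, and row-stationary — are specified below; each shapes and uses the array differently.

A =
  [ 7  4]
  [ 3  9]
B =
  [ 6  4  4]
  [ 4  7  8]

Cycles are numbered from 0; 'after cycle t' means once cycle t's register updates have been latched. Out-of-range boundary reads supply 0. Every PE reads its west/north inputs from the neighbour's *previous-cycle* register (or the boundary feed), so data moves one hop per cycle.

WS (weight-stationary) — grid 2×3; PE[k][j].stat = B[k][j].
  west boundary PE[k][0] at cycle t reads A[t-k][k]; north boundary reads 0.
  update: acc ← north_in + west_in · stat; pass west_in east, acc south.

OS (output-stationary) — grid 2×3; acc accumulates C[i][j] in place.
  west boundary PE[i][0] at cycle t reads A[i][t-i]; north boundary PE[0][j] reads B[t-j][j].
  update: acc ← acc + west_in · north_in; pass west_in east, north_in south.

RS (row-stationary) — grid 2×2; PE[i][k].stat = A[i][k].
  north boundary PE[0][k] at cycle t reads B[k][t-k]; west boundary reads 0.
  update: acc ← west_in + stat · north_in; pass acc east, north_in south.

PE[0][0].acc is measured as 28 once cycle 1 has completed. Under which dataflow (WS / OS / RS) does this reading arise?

dataflow = RS

Under WS (2×3), PE[0][0]:
  @0  [0,0]  acc 42  |  →7  ↓42
  @1  [0,0]  acc 18  |  →3  ↓18
Under OS (2×3), PE[0][0]:
  @0  [0,0]  acc 42  |  →7  ↓6
  @1  [0,0]  acc 58  |  →4  ↓4
Under RS (2×2), PE[0][0]:
  @0  [0,0]  acc 42  |  →42  ↓6
  @1  [0,0]  acc 28  |  →28  ↓4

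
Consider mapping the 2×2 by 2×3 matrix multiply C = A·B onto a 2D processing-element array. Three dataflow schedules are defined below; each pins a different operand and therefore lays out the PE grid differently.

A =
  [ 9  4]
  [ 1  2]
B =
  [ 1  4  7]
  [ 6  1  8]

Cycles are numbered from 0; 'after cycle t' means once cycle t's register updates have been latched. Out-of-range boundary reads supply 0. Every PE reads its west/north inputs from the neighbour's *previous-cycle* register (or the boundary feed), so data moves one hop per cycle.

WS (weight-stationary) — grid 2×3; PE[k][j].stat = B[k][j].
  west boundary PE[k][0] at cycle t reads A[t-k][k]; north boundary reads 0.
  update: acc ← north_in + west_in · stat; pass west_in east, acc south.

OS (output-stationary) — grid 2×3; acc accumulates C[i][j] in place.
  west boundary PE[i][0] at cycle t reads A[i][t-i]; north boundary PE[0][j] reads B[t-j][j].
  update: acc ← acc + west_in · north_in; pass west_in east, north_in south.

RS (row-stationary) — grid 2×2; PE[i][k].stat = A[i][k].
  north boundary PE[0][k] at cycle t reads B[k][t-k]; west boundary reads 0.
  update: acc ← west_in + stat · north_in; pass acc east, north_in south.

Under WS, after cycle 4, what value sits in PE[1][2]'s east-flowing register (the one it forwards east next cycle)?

register = 2

Tracing WS — 2×3 array, target PE[1][2]:
  step 0 · PE0,2: acc=0; fwd→0 fwd↓0
  step 0 · PE1,1: acc=0; fwd→0 fwd↓0
  step 0 · PE1,2: acc=0; fwd→0 fwd↓0
  step 1 · PE0,2: acc=0; fwd→0 fwd↓0
  step 1 · PE1,1: acc=0; fwd→0 fwd↓0
  step 1 · PE1,2: acc=0; fwd→0 fwd↓0
  step 2 · PE0,2: acc=63; fwd→9 fwd↓63
  step 2 · PE1,1: acc=40; fwd→4 fwd↓40
  step 2 · PE1,2: acc=0; fwd→0 fwd↓0
  step 3 · PE0,2: acc=7; fwd→1 fwd↓7
  step 3 · PE1,1: acc=6; fwd→2 fwd↓6
  step 3 · PE1,2: acc=95; fwd→4 fwd↓95
  step 4 · PE0,2: acc=0; fwd→0 fwd↓0
  step 4 · PE1,1: acc=0; fwd→0 fwd↓0
  step 4 · PE1,2: acc=23; fwd→2 fwd↓23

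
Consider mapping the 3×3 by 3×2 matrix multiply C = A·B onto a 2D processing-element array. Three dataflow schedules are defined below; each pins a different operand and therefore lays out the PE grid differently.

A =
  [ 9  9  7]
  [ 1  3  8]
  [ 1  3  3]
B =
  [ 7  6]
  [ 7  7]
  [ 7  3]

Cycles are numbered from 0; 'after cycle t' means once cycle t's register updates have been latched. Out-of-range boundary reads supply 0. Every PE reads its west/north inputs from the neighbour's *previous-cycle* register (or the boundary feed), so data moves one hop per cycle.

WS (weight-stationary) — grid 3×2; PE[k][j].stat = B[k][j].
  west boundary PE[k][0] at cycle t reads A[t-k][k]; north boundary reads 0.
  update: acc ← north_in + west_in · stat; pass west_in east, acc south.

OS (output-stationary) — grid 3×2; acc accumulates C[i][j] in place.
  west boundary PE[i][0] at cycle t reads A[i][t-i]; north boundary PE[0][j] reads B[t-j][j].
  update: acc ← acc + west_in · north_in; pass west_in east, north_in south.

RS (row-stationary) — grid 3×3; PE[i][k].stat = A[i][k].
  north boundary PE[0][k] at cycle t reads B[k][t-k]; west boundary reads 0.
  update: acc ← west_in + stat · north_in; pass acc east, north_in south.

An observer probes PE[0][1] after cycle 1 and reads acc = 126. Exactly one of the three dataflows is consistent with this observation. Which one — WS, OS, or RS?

dataflow = RS

WS (3×2 grid), PE[0][1]:
  cycle 0: PE[0][1] → acc 0, east 0, south 0
  cycle 1: PE[0][1] → acc 54, east 9, south 54
OS (3×2 grid), PE[0][1]:
  cycle 0: PE[0][1] → acc 0, east 0, south 0
  cycle 1: PE[0][1] → acc 54, east 9, south 6
RS (3×3 grid), PE[0][1]:
  cycle 0: PE[0][1] → acc 0, east 0, south 0
  cycle 1: PE[0][1] → acc 126, east 126, south 7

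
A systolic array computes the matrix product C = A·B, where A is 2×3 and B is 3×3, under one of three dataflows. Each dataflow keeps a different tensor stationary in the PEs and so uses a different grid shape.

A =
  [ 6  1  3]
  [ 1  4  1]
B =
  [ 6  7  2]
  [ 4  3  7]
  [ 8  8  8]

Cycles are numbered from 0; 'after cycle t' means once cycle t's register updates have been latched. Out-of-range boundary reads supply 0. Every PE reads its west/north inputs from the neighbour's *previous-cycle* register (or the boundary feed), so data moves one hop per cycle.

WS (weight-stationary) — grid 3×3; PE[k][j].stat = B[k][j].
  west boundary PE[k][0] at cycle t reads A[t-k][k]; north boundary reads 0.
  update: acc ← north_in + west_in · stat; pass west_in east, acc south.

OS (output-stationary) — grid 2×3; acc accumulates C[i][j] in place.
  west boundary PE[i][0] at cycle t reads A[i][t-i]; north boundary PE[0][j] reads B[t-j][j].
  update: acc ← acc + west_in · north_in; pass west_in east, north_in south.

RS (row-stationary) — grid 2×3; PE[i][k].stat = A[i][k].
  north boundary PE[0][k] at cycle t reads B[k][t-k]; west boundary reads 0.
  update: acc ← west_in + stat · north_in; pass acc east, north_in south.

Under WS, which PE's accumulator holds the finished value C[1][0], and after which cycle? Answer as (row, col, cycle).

Under WS, C[1][0] lands at PE[2][0]:
  c0 r2c0: 0 / 0 / 0
  c1 r2c0: 0 / 0 / 0
  c2 r2c0: 64 / 3 / 64
  c3 r2c0: 30 / 1 / 30

(row, col, cycle) = (2, 0, 3)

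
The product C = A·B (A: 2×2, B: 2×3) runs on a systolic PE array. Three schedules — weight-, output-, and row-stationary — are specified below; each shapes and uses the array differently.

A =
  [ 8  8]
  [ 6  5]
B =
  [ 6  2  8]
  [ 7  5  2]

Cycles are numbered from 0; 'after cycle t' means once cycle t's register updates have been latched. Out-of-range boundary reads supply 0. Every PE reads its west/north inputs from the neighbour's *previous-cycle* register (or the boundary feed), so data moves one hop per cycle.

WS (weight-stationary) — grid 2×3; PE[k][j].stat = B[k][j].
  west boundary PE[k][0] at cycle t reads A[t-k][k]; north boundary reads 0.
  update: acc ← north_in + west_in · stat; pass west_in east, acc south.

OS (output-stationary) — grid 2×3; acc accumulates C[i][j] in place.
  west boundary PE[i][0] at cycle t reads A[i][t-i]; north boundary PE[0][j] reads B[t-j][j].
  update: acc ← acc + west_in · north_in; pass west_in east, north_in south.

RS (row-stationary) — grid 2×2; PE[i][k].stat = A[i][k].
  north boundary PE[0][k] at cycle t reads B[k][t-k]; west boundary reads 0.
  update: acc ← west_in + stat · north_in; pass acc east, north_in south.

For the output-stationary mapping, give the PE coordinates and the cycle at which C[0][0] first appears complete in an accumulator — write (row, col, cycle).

(row, col, cycle) = (0, 0, 1)

OS: C[0][0] accumulates in PE[0][0]:
  cycle 0: PE[0][0] → acc 48, east 8, south 6
  cycle 1: PE[0][0] → acc 104, east 8, south 7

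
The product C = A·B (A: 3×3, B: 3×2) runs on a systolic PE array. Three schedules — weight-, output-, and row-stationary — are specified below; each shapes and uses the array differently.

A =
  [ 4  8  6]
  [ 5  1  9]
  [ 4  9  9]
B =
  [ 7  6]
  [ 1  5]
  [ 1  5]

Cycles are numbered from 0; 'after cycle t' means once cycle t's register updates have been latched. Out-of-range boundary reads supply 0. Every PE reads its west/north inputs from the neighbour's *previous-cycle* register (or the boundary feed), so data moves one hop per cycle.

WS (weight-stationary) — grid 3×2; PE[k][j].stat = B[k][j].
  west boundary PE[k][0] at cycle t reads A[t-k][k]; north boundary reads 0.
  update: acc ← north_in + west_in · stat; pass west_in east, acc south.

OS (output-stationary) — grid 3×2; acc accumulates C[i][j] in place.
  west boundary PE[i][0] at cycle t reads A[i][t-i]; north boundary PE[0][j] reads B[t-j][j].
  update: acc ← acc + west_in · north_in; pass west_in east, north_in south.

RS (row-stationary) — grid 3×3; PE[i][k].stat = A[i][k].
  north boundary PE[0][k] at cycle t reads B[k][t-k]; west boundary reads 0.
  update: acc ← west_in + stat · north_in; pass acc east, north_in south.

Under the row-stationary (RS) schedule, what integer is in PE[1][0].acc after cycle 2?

PE[1][0].acc = 30

RS 3×3: PE[1][0] cycle-by-cycle (with neighbour feeds):
  after 0 — PE[0][0] acc=28, pass-E 28, pass-S 7
  after 0 — PE[1][0] acc=0, pass-E 0, pass-S 0
  after 1 — PE[0][0] acc=24, pass-E 24, pass-S 6
  after 1 — PE[1][0] acc=35, pass-E 35, pass-S 7
  after 2 — PE[0][0] acc=0, pass-E 0, pass-S 0
  after 2 — PE[1][0] acc=30, pass-E 30, pass-S 6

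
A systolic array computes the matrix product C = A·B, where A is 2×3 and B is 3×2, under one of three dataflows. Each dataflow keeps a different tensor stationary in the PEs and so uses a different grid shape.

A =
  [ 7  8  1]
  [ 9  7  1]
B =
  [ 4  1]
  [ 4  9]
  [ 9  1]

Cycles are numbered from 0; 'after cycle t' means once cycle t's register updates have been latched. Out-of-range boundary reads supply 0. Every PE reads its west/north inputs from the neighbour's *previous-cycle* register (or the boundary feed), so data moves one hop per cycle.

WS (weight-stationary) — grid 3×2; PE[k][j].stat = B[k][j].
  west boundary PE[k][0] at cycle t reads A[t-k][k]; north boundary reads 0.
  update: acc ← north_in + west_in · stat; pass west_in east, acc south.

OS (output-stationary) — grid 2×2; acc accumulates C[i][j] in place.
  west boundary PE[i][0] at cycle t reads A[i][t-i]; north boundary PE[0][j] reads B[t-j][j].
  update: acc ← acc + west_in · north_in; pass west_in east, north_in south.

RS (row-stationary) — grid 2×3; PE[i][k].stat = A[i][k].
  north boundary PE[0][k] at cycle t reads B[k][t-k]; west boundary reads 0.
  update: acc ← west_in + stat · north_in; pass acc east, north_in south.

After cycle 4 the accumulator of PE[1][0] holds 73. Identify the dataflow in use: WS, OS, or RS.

WS [3×2] PE[1][0] across cycles:
  c0 r1c0: 0 / 0 / 0
  c1 r1c0: 60 / 8 / 60
  c2 r1c0: 64 / 7 / 64
  c3 r1c0: 0 / 0 / 0
  c4 r1c0: 0 / 0 / 0
OS [2×2] PE[1][0] across cycles:
  c0 r1c0: 0 / 0 / 0
  c1 r1c0: 36 / 9 / 4
  c2 r1c0: 64 / 7 / 4
  c3 r1c0: 73 / 1 / 9
  c4 r1c0: 73 / 0 / 0
RS [2×3] PE[1][0] across cycles:
  c0 r1c0: 0 / 0 / 0
  c1 r1c0: 36 / 36 / 4
  c2 r1c0: 9 / 9 / 1
  c3 r1c0: 0 / 0 / 0
  c4 r1c0: 0 / 0 / 0

dataflow = OS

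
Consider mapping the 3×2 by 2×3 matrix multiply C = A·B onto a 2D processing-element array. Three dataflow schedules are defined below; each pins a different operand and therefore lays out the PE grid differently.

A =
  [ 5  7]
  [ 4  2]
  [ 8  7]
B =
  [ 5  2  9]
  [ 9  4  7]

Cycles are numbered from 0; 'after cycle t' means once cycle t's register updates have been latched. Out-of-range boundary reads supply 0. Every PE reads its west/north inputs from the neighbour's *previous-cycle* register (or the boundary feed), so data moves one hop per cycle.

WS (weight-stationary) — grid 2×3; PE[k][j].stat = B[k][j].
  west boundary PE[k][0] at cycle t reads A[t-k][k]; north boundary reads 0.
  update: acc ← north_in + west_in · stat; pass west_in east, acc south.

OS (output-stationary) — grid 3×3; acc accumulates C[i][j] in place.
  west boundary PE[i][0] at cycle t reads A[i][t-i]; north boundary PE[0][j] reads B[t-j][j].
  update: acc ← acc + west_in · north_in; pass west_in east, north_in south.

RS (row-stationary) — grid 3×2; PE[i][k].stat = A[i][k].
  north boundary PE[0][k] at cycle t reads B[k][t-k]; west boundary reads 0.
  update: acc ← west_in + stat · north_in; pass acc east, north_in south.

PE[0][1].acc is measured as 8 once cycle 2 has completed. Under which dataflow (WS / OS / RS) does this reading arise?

WS [2×3] PE[0][1] across cycles:
  c0 r0c1: 0 / 0 / 0
  c1 r0c1: 10 / 5 / 10
  c2 r0c1: 8 / 4 / 8
OS [3×3] PE[0][1] across cycles:
  c0 r0c1: 0 / 0 / 0
  c1 r0c1: 10 / 5 / 2
  c2 r0c1: 38 / 7 / 4
RS [3×2] PE[0][1] across cycles:
  c0 r0c1: 0 / 0 / 0
  c1 r0c1: 88 / 88 / 9
  c2 r0c1: 38 / 38 / 4

dataflow = WS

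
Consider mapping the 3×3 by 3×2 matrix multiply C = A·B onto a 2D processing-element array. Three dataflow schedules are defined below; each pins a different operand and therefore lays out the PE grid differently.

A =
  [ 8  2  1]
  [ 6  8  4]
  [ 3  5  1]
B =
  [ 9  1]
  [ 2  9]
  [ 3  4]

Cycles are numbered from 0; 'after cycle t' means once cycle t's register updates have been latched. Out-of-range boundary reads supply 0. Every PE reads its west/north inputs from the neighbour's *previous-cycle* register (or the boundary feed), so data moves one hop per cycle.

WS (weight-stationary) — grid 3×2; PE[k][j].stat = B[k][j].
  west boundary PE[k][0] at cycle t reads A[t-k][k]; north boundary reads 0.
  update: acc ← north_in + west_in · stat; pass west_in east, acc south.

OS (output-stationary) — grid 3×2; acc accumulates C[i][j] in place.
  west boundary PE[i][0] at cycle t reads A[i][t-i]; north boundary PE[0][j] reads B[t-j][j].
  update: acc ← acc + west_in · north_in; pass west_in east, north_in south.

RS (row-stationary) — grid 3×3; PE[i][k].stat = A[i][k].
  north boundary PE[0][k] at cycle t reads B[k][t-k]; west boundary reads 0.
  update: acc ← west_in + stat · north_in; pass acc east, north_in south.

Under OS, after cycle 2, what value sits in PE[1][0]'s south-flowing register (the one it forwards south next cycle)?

OS 3×2: PE[1][0] cycle-by-cycle (with neighbour feeds):
  [0] (0,0) acc=72 (h:8 v:9)
  [0] (1,0) acc=0 (h:0 v:0)
  [1] (0,0) acc=76 (h:2 v:2)
  [1] (1,0) acc=54 (h:6 v:9)
  [2] (0,0) acc=79 (h:1 v:3)
  [2] (1,0) acc=70 (h:8 v:2)

register = 2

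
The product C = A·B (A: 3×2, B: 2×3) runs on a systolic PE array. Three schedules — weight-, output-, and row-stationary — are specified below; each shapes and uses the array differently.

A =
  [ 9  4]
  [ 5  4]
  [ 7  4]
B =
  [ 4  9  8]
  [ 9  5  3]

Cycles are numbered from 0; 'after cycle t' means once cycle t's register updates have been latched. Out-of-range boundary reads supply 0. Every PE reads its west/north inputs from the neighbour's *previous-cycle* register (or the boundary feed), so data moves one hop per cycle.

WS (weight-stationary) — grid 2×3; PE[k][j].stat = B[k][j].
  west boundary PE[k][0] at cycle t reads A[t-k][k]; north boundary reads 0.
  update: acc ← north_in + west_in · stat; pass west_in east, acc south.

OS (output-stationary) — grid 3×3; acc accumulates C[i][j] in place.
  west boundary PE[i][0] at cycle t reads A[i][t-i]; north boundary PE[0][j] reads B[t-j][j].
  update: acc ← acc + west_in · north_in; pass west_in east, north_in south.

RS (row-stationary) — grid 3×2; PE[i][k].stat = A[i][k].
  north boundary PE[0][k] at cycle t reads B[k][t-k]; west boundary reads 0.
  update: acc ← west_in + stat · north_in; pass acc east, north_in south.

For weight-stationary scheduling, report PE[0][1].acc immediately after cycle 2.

WS on a 2×3 grid — tracing PE[0][1] and its feeders:
  [0] (0,0) acc=36 (h:9 v:36)
  [0] (0,1) acc=0 (h:0 v:0)
  [1] (0,0) acc=20 (h:5 v:20)
  [1] (0,1) acc=81 (h:9 v:81)
  [2] (0,0) acc=28 (h:7 v:28)
  [2] (0,1) acc=45 (h:5 v:45)

PE[0][1].acc = 45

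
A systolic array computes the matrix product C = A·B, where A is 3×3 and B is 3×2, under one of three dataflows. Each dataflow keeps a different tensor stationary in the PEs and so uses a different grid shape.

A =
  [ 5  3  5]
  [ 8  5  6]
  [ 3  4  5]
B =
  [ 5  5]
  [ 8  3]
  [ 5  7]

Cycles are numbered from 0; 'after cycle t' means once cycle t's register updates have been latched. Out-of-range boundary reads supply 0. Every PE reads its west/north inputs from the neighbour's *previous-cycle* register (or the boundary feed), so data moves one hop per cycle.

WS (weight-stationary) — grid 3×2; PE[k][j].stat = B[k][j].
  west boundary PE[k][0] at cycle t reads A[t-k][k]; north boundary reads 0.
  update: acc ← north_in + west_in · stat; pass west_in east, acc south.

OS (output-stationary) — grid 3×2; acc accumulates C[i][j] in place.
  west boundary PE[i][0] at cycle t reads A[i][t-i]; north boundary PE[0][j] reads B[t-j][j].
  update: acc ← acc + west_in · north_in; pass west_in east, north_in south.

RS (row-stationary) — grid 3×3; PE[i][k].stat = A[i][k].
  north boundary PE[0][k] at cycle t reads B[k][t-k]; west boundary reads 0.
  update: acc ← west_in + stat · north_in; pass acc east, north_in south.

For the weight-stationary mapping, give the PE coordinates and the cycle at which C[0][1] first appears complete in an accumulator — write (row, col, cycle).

WS: C[0][1] accumulates in PE[2][1]:
  c0 r2c1: 0 / 0 / 0
  c1 r2c1: 0 / 0 / 0
  c2 r2c1: 0 / 0 / 0
  c3 r2c1: 69 / 5 / 69

(row, col, cycle) = (2, 1, 3)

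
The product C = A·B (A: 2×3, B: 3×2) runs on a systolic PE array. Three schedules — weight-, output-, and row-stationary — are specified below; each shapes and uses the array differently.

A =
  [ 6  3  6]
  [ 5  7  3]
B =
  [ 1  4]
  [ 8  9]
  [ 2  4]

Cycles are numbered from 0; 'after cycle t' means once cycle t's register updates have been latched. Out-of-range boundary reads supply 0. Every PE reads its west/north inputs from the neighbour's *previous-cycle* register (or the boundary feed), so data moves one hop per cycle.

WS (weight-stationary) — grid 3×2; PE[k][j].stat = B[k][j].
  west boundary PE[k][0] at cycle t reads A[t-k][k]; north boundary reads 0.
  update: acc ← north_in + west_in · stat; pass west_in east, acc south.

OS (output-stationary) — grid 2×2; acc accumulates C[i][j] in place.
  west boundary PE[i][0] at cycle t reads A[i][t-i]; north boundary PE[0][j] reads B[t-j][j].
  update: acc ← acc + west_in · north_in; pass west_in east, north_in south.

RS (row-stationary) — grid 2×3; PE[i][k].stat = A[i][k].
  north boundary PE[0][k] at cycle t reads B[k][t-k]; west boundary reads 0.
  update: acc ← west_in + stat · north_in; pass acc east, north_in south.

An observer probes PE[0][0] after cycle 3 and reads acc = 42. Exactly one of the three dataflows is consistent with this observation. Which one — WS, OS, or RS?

dataflow = OS

WS [3×2] PE[0][0] across cycles:
  step 0 · PE0,0: acc=6; fwd→6 fwd↓6
  step 1 · PE0,0: acc=5; fwd→5 fwd↓5
  step 2 · PE0,0: acc=0; fwd→0 fwd↓0
  step 3 · PE0,0: acc=0; fwd→0 fwd↓0
OS [2×2] PE[0][0] across cycles:
  step 0 · PE0,0: acc=6; fwd→6 fwd↓1
  step 1 · PE0,0: acc=30; fwd→3 fwd↓8
  step 2 · PE0,0: acc=42; fwd→6 fwd↓2
  step 3 · PE0,0: acc=42; fwd→0 fwd↓0
RS [2×3] PE[0][0] across cycles:
  step 0 · PE0,0: acc=6; fwd→6 fwd↓1
  step 1 · PE0,0: acc=24; fwd→24 fwd↓4
  step 2 · PE0,0: acc=0; fwd→0 fwd↓0
  step 3 · PE0,0: acc=0; fwd→0 fwd↓0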